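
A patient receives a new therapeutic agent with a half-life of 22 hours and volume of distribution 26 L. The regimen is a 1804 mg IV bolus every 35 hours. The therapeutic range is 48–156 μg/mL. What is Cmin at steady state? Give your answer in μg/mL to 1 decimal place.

τ/t½ = 35/22 ≈ 1.5909, so fraction remaining f = (1/2)^(35/22) ≈ 0.3320.
Single-dose peak C₀ = D/Vd = 1804/26 ≈ 69.385 μg/mL.
Steady-state trough Cmin,ss = C₀·f/(1−f) ≈ 69.385 × 0.3320/0.6680 ≈ 34.485 μg/mL.
Trough 34.5 μg/mL vs MEC 48 μg/mL: subtherapeutic.

34.5 μg/mL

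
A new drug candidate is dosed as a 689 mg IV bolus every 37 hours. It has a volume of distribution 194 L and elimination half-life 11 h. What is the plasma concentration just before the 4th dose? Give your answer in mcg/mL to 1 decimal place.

f = (1/2)^(τ/t½) = (1/2)^(37/11) ≈ 0.0972.
C₀ = D/Vd = 689/194 ≈ 3.552 mcg/mL.
Before the 4th dose, 3 doses have been given. Superposition: Cmin = C₀·(f + f² + … + f^3).
≈ 3.552 × (0.0972 + 0.0094 + 0.0009) ≈ 3.552 × 0.1075 ≈ 0.382 mcg/mL.

0.4 mcg/mL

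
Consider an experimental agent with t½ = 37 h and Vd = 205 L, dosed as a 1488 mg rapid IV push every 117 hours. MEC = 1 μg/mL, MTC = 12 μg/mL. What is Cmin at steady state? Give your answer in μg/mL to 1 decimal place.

0.9 μg/mL

τ/t½ = 117/37 ≈ 3.1622, so fraction remaining f = (1/2)^(117/37) ≈ 0.1117.
Single-dose peak C₀ = D/Vd = 1488/205 ≈ 7.259 μg/mL.
Steady-state trough Cmin,ss = C₀·f/(1−f) ≈ 7.259 × 0.1117/0.8883 ≈ 0.913 μg/mL.
Trough 0.9 μg/mL vs MEC 1 μg/mL: subtherapeutic.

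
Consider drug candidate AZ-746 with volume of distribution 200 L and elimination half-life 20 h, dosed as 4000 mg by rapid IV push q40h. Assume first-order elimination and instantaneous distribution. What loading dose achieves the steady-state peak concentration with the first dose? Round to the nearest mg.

f = (1/2)^(40/20) ≈ 0.250000; accumulation ratio R = 1/(1−f) ≈ 1.33333.
Loading dose to hit Cmax,ss on first dose: D_load = D_maint·R ≈ 4000 × 1.33333 ≈ 5333.32 mg.

5333 mg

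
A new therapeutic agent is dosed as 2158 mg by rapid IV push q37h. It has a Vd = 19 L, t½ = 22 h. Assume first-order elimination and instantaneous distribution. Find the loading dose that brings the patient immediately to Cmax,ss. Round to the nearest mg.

3135 mg

f = (1/2)^(37/22) ≈ 0.311690; accumulation ratio R = 1/(1−f) ≈ 1.45283.
Loading dose to hit Cmax,ss on first dose: D_load = D_maint·R ≈ 2158 × 1.45283 ≈ 3135.21 mg.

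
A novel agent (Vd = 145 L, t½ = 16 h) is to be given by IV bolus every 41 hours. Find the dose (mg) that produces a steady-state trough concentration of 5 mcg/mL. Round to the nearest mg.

3558 mg

τ/t½ = 41/16 ≈ 2.5625, so f = (1/2)^(41/16) ≈ 0.169282.
Cmin,ss = (D/Vd)·f/(1−f), so D = Cmin,ss·Vd·(1−f)/f.
D = 5 × 145 × (1−f)/f ≈ 5 × 145 × 4.90730 ≈ 3557.79 mg.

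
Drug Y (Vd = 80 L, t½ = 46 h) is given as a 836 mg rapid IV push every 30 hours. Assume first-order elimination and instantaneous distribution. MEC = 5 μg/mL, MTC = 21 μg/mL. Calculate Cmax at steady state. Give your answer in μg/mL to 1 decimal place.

k = ln2/t½ = ln2/46 ≈ 0.015068 h⁻¹; fraction remaining f = e^(−kτ) = e^(−0.015068×30) ≈ 0.6363.
At steady state, accumulation factor R = 1/(1 − e^(−kτ)) ≈ 2.7495.
Each bolus raises the concentration by D/Vd = 836/80 ≈ 10.450 μg/mL.
Steady-state peak Cmax,ss = C₀·R ≈ 10.450 × 2.7495 ≈ 28.732 μg/mL.
Peak 28.7 μg/mL vs MTC 21 μg/mL: exceeds toxic threshold.

28.7 μg/mL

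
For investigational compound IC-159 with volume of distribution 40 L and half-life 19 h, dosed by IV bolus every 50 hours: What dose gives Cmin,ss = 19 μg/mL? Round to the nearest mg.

3950 mg

τ/t½ = 50/19 ≈ 2.6316, so f = (1/2)^(50/19) ≈ 0.161367.
Cmin,ss = (D/Vd)·f/(1−f), so D = Cmin,ss·Vd·(1−f)/f.
D = 19 × 40 × (1−f)/f ≈ 19 × 40 × 5.19705 ≈ 3949.76 mg.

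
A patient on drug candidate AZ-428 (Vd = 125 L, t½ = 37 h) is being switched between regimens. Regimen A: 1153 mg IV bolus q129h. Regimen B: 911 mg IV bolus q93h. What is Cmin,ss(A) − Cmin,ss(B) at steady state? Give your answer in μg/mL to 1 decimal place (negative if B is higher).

Regimen A: f = (1/2)^(129/37) ≈ 0.0892; Cmin,ss = (1153/125)·f/(1−f) ≈ 0.903 μg/mL.
Regimen B: f = (1/2)^(93/37) ≈ 0.1751; Cmin,ss = (911/125)·f/(1−f) ≈ 1.547 μg/mL.
Difference ≈ 0.903 − 1.547 ≈ -0.644 μg/mL.

-0.6 μg/mL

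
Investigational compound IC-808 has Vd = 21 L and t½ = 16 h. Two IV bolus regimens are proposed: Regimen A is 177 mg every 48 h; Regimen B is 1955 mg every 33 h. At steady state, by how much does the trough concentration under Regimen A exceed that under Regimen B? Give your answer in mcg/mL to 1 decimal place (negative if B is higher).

Regimen A: f = (1/2)^(48/16) ≈ 0.1250; Cmin,ss = (177/21)·f/(1−f) ≈ 1.204 mcg/mL.
Regimen B: f = (1/2)^(33/16) ≈ 0.2394; Cmin,ss = (1955/21)·f/(1−f) ≈ 29.302 mcg/mL.
Difference ≈ 1.204 − 29.302 ≈ -28.098 mcg/mL.

-28.1 mcg/mL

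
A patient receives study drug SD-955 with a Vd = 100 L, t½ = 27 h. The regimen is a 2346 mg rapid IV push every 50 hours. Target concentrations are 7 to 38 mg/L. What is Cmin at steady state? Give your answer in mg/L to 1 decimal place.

Over one 50-h interval, 50/27 ≈ 1.8519 half-lives elapse, leaving f ≈ 0.2770 of each dose.
At steady state, accumulation factor R = 1/(1 − e^(−kτ)) ≈ 1.3831.
Each bolus raises the concentration by D/Vd = 2346/100 ≈ 23.460 mg/L.
Cmax,ss = C₀/(1 − f) ≈ 23.460/0.7230 ≈ 32.448 mg/L.
Steady-state trough Cmin,ss = Cmax,ss·f ≈ 32.448 × 0.2770 ≈ 8.988 mg/L.
Trough 9.0 mg/L vs MEC 7 mg/L: adequate.

9.0 mg/L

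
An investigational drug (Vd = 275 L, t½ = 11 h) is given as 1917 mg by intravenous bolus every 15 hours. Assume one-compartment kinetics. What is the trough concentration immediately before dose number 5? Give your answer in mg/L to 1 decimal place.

f = (1/2)^(τ/t½) = (1/2)^(15/11) ≈ 0.3886.
C₀ = D/Vd = 1917/275 ≈ 6.971 mg/L.
Before the 5th dose, 4 doses have been given. Superposition: Cmin = C₀·(f + f² + … + f^4).
≈ 6.971 × (0.3886 + 0.1510 + 0.0587 + 0.0228) ≈ 6.971 × 0.6211 ≈ 4.330 mg/L.

4.3 mg/L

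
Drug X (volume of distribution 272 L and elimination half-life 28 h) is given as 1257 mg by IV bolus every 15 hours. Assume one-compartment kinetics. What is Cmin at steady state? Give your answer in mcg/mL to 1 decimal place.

10.3 mcg/mL

k = ln2/t½ = ln2/28 ≈ 0.024755 h⁻¹; fraction remaining f = e^(−kτ) = e^(−0.024755×15) ≈ 0.6898.
At steady state, accumulation factor R = 1/(1 − e^(−kτ)) ≈ 3.2237.
Single-dose peak C₀ = D/Vd = 1257/272 ≈ 4.621 mcg/mL.
Cmax,ss = C₀/(1 − f) ≈ 4.621/0.3102 ≈ 14.897 mcg/mL.
Steady-state trough Cmin,ss = Cmax,ss·f ≈ 14.897 × 0.6898 ≈ 10.276 mcg/mL.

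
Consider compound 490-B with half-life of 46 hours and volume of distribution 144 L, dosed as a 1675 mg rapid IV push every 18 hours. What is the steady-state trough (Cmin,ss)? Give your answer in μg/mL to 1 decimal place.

Over one 18-h interval, 18/46 ≈ 0.3913 half-lives elapse, leaving f ≈ 0.7624 of each dose.
Single-dose peak C₀ = D/Vd = 1675/144 ≈ 11.632 μg/mL.
Steady-state trough Cmin,ss = C₀·f/(1−f) ≈ 11.632 × 0.7624/0.2376 ≈ 37.324 μg/mL.

37.3 μg/mL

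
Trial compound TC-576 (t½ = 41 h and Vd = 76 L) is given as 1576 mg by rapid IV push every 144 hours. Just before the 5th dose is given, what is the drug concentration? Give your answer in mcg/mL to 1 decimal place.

f = (1/2)^(τ/t½) = (1/2)^(144/41) ≈ 0.0876.
C₀ = D/Vd = 1576/76 ≈ 20.737 mcg/mL.
Before the 5th dose, 4 doses have been given. Superposition: Cmin = C₀·(f + f² + … + f^4).
≈ 20.737 × (0.0876 + 0.0077 + 0.0007 + 0.0001) ≈ 20.737 × 0.0961 ≈ 1.993 mcg/mL.

2.0 mcg/mL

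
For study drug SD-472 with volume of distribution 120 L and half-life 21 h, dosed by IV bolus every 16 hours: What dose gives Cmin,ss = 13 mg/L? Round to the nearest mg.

τ/t½ = 16/21 ≈ 0.7619, so f = (1/2)^(16/21) ≈ 0.589717.
Cmin,ss = (D/Vd)·f/(1−f), so D = Cmin,ss·Vd·(1−f)/f.
D = 13 × 120 × (1−f)/f ≈ 13 × 120 × 0.69573 ≈ 1085.34 mg.

1085 mg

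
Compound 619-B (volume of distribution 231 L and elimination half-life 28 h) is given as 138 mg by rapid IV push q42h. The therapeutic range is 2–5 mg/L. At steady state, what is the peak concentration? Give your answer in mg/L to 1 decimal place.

k = ln2/t½ = ln2/28 ≈ 0.024755 h⁻¹; fraction remaining f = e^(−kτ) = e^(−0.024755×42) ≈ 0.3536.
At steady state, accumulation factor R = 1/(1 − e^(−kτ)) ≈ 1.5470.
Single-dose peak C₀ = D/Vd = 138/231 ≈ 0.597 mg/L.
Steady-state peak Cmax,ss = C₀·R ≈ 0.597 × 1.5470 ≈ 0.924 mg/L.
Peak 0.9 mg/L vs MTC 5 mg/L: below toxic threshold.

0.9 mg/L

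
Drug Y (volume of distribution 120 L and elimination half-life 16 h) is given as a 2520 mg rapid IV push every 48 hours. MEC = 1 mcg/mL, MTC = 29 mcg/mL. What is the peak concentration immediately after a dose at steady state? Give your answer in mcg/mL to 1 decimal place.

24.0 mcg/mL

The dosing interval is 3 half-lives, so f = 2^(−3) = 0.125.
At steady state, R = 1/(1 − 0.125) = 8/7.
Single-dose peak C₀ = D/Vd = 2520/120 = 21 mcg/mL.
Steady-state peak Cmax,ss = C₀·R = 21 × 8/7 ≈ 24.000 mcg/mL.
Peak 24.0 mcg/mL vs MTC 29 mcg/mL: below toxic threshold.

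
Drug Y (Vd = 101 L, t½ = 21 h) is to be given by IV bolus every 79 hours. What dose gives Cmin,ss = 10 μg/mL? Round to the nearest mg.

τ/t½ = 79/21 ≈ 3.7619, so f = (1/2)^(79/21) ≈ 0.073715.
Cmin,ss = (D/Vd)·f/(1−f), so D = Cmin,ss·Vd·(1−f)/f.
D = 10 × 101 × (1−f)/f ≈ 10 × 101 × 12.56576 ≈ 12691.42 mg.

12691 mg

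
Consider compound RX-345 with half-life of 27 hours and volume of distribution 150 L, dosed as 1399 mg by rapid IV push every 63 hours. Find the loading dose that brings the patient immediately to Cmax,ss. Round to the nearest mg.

1745 mg

f = (1/2)^(63/27) ≈ 0.198425; accumulation ratio R = 1/(1−f) ≈ 1.24754.
Loading dose to hit Cmax,ss on first dose: D_load = D_maint·R ≈ 1399 × 1.24754 ≈ 1745.31 mg.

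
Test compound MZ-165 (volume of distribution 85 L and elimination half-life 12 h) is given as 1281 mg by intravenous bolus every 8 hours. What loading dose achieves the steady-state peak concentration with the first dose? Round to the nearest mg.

f = (1/2)^(8/12) ≈ 0.629961; accumulation ratio R = 1/(1−f) ≈ 2.70242.
Loading dose to hit Cmax,ss on first dose: D_load = D_maint·R ≈ 1281 × 2.70242 ≈ 3461.80 mg.

3462 mg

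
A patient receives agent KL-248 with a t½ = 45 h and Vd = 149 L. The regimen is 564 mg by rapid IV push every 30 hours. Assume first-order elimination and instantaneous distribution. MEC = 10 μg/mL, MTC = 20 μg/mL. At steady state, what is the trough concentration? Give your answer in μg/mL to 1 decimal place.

6.4 μg/mL

k = ln2/t½ = ln2/45 ≈ 0.015403 h⁻¹; fraction remaining f = e^(−kτ) = e^(−0.015403×30) ≈ 0.6300.
Accumulation ratio R = 1/(1 − f) ≈ 1/0.3700 ≈ 2.7027.
Each bolus raises the concentration by D/Vd = 564/149 ≈ 3.785 μg/mL.
Steady-state peak Cmax,ss = C₀·R ≈ 3.785 × 2.7027 ≈ 10.230 μg/mL.
Steady-state trough Cmin,ss = Cmax,ss·f ≈ 10.230 × 0.6300 ≈ 6.445 μg/mL.
Trough 6.4 μg/mL vs MEC 10 μg/mL: subtherapeutic.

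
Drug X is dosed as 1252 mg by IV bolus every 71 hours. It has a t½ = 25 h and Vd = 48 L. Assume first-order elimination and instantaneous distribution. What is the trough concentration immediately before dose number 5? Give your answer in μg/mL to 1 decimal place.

4.2 μg/mL

f = (1/2)^(τ/t½) = (1/2)^(71/25) ≈ 0.1397.
C₀ = D/Vd = 1252/48 ≈ 26.083 μg/mL.
Before the 5th dose, 4 doses have been given. Superposition: Cmin = C₀·(f + f² + … + f^4).
≈ 26.083 × (0.1397 + 0.0195 + 0.0027 + 0.0004) ≈ 26.083 × 0.1623 ≈ 4.233 μg/mL.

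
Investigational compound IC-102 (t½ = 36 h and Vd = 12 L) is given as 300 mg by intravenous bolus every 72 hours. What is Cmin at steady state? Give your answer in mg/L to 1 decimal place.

8.3 mg/L

The dosing interval is 2 half-lives, so f = 2^(−2) = 0.25.
At steady state, R = 1/(1 − 0.25) = 4/3.
Single-dose peak C₀ = D/Vd = 300/12 = 25 mg/L.
Steady-state peak Cmax,ss = C₀·R = 25 × 4/3 ≈ 33.333 mg/L.
Steady-state trough Cmin,ss = Cmax,ss·f ≈ 33.333 × 0.25 ≈ 8.333 mg/L.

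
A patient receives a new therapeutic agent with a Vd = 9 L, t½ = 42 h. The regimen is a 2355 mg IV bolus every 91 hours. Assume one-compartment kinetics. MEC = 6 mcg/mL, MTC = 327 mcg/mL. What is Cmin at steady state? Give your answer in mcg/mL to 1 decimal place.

k = ln2/t½ = ln2/42 ≈ 0.016504 h⁻¹; fraction remaining f = e^(−kτ) = e^(−0.016504×91) ≈ 0.2227.
At steady state, accumulation factor R = 1/(1 − e^(−kτ)) ≈ 1.2865.
Single-dose peak C₀ = D/Vd = 2355/9 ≈ 261.667 mcg/mL.
Steady-state peak Cmax,ss = C₀·R ≈ 261.667 × 1.2865 ≈ 336.635 mcg/mL.
Steady-state trough Cmin,ss = Cmax,ss·f ≈ 336.635 × 0.2227 ≈ 74.969 mcg/mL.
Trough 75.0 mcg/mL vs MEC 6 mcg/mL: adequate.

75.0 mcg/mL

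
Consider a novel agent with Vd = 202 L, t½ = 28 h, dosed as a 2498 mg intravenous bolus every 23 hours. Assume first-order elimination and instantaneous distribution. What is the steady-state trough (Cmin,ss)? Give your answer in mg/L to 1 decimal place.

τ/t½ = 23/28 ≈ 0.82143, so fraction remaining f = (1/2)^(23/28) ≈ 0.5659.
At steady state, accumulation factor R = 1/(1 − e^(−kτ)) ≈ 2.3036.
Single-dose peak C₀ = D/Vd = 2498/202 ≈ 12.366 mg/L.
Cmax,ss = C₀/(1 − f) ≈ 12.366/0.4341 ≈ 28.487 mg/L.
One interval later, Cmin,ss = Cmax,ss·e^(−kτ) ≈ 28.487 × 0.5659 ≈ 16.121 mg/L.

16.1 mg/L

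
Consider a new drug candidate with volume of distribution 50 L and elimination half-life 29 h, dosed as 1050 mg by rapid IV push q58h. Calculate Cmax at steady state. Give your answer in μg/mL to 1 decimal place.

The dosing interval is 2 half-lives, so f = 2^(−2) = 0.25.
Accumulation ratio R = 1/(1 − f) = 1/0.75 = 4/3.
Single-dose peak C₀ = D/Vd = 1050/50 = 21 μg/mL.
Steady-state peak Cmax,ss = C₀·R = 21 × 4/3 ≈ 28.000 μg/mL.

28.0 μg/mL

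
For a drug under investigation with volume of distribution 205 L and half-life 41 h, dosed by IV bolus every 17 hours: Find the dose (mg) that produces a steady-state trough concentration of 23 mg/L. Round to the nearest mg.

1570 mg

τ/t½ = 17/41 ≈ 0.41463, so f = (1/2)^(17/41) ≈ 0.750210.
Cmin,ss = (D/Vd)·f/(1−f), so D = Cmin,ss·Vd·(1−f)/f.
D = 23 × 205 × (1−f)/f ≈ 23 × 205 × 0.33296 ≈ 1569.91 mg.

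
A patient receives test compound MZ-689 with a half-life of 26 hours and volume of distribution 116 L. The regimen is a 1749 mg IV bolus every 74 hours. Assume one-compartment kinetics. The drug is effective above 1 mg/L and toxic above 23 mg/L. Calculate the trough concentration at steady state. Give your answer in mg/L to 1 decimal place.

k = ln2/t½ = ln2/26 ≈ 0.026660 h⁻¹; fraction remaining f = e^(−kτ) = e^(−0.026660×74) ≈ 0.1391.
At steady state, accumulation factor R = 1/(1 − e^(−kτ)) ≈ 1.1616.
Single-dose peak C₀ = D/Vd = 1749/116 ≈ 15.078 mg/L.
Steady-state peak Cmax,ss = C₀·R ≈ 15.078 × 1.1616 ≈ 17.515 mg/L.
Steady-state trough Cmin,ss = Cmax,ss·f ≈ 17.515 × 0.1391 ≈ 2.436 mg/L.
Trough 2.4 mg/L vs MEC 1 mg/L: adequate.

2.4 mg/L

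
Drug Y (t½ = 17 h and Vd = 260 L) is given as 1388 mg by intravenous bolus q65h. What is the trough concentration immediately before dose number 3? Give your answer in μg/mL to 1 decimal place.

0.4 μg/mL

f = (1/2)^(τ/t½) = (1/2)^(65/17) ≈ 0.0706.
C₀ = D/Vd = 1388/260 ≈ 5.338 μg/mL.
Before the 3rd dose, 2 doses have been given. Superposition: Cmin = C₀·(f + f²).
≈ 5.338 × (0.0706 + 0.0050) ≈ 5.338 × 0.0756 ≈ 0.404 μg/mL.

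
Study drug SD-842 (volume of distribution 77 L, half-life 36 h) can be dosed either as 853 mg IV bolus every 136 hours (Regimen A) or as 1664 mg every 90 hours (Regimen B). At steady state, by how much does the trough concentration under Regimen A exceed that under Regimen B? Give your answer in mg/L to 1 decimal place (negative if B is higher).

-3.8 mg/L

Regimen A: f = (1/2)^(136/36) ≈ 0.0729; Cmin,ss = (853/77)·f/(1−f) ≈ 0.871 mg/L.
Regimen B: f = (1/2)^(90/36) ≈ 0.1768; Cmin,ss = (1664/77)·f/(1−f) ≈ 4.641 mg/L.
Difference ≈ 0.871 − 4.641 ≈ -3.770 mg/L.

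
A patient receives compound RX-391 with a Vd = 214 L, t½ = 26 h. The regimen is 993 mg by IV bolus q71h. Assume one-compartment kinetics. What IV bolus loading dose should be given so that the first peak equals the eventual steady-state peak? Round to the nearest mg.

1169 mg

f = (1/2)^(71/26) ≈ 0.150646; accumulation ratio R = 1/(1−f) ≈ 1.17737.
Loading dose to hit Cmax,ss on first dose: D_load = D_maint·R ≈ 993 × 1.17737 ≈ 1169.13 mg.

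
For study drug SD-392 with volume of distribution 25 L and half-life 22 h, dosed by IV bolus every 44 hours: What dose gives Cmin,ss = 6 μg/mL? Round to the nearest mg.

τ/t½ = 44/22 ≈ 2, so f = (1/2)^(44/22) ≈ 0.250000.
Cmin,ss = (D/Vd)·f/(1−f), so D = Cmin,ss·Vd·(1−f)/f.
D = 6 × 25 × (1−f)/f ≈ 6 × 25 × 3.00000 ≈ 450.00 mg.

450 mg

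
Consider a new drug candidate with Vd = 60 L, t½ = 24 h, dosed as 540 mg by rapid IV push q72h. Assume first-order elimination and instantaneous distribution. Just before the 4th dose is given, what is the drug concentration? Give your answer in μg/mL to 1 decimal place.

f = (1/2)^(τ/t½) = (1/2)^(72/24) ≈ 0.1250.
C₀ = D/Vd = 540/60 ≈ 9.000 μg/mL.
Before the 4th dose, 3 doses have been given. Superposition: Cmin = C₀·(f + f² + … + f^3).
≈ 9.000 × (0.1250 + 0.0156 + 0.0020) ≈ 9.000 × 0.1426 ≈ 1.283 μg/mL.

1.3 μg/mL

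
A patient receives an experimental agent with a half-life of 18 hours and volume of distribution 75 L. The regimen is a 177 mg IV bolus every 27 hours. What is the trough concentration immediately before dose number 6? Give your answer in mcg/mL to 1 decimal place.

1.3 mcg/mL

f = (1/2)^(τ/t½) = (1/2)^(27/18) ≈ 0.3536.
C₀ = D/Vd = 177/75 ≈ 2.360 mcg/mL.
Before the 6th dose, 5 doses have been given. Superposition: Cmin = C₀·(f + f² + … + f^5).
≈ 2.360 × (0.3536 + 0.1250 + 0.0442 + 0.0156 + 0.0055) ≈ 2.360 × 0.5439 ≈ 1.284 mcg/mL.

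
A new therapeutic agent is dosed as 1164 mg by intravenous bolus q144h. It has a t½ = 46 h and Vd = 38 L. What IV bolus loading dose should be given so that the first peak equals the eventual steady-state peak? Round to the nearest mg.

1314 mg

f = (1/2)^(144/46) ≈ 0.114195; accumulation ratio R = 1/(1−f) ≈ 1.12892.
Loading dose to hit Cmax,ss on first dose: D_load = D_maint·R ≈ 1164 × 1.12892 ≈ 1314.06 mg.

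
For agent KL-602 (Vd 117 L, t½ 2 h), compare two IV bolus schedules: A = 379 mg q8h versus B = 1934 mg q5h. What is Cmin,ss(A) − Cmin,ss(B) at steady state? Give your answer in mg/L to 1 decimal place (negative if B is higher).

Regimen A: f = (1/2)^(8/2) ≈ 0.0625; Cmin,ss = (379/117)·f/(1−f) ≈ 0.216 mg/L.
Regimen B: f = (1/2)^(5/2) ≈ 0.1768; Cmin,ss = (1934/117)·f/(1−f) ≈ 3.550 mg/L.
Difference ≈ 0.216 − 3.550 ≈ -3.334 mg/L.

-3.3 mg/L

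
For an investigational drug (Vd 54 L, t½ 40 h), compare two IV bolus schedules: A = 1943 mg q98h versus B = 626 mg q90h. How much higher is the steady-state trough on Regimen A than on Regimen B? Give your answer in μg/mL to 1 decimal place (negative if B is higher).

5.0 μg/mL

Regimen A: f = (1/2)^(98/40) ≈ 0.1830; Cmin,ss = (1943/54)·f/(1−f) ≈ 8.059 μg/mL.
Regimen B: f = (1/2)^(90/40) ≈ 0.2102; Cmin,ss = (626/54)·f/(1−f) ≈ 3.085 μg/mL.
Difference ≈ 8.059 − 3.085 ≈ 4.974 μg/mL.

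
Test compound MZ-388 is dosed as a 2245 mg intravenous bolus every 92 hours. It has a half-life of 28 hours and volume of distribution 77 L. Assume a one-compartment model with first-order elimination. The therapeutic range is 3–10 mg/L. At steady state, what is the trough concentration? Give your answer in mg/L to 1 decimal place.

3.3 mg/L

Over one 92-h interval, 92/28 ≈ 3.2857 half-lives elapse, leaving f ≈ 0.1025 of each dose.
At steady state, accumulation factor R = 1/(1 − e^(−kτ)) ≈ 1.1142.
Single-dose peak C₀ = D/Vd = 2245/77 ≈ 29.156 mg/L.
Cmax,ss = C₀/(1 − f) ≈ 29.156/0.8975 ≈ 32.486 mg/L.
Steady-state trough Cmin,ss = Cmax,ss·f ≈ 32.486 × 0.1025 ≈ 3.330 mg/L.
Trough 3.3 mg/L vs MEC 3 mg/L: adequate.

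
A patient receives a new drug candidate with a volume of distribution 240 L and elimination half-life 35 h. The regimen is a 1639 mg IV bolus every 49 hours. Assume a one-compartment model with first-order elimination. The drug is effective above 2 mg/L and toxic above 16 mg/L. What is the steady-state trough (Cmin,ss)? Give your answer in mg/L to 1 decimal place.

4.2 mg/L

Over one 49-h interval, 49/35 ≈ 1.4 half-lives elapse, leaving f ≈ 0.3789 of each dose.
At steady state, accumulation factor R = 1/(1 − e^(−kτ)) ≈ 1.6100.
Each bolus raises the concentration by D/Vd = 1639/240 ≈ 6.829 mg/L.
Steady-state peak Cmax,ss = C₀·R ≈ 6.829 × 1.6100 ≈ 10.995 mg/L.
Steady-state trough Cmin,ss = Cmax,ss·f ≈ 10.995 × 0.3789 ≈ 4.166 mg/L.
Trough 4.2 mg/L vs MEC 2 mg/L: adequate.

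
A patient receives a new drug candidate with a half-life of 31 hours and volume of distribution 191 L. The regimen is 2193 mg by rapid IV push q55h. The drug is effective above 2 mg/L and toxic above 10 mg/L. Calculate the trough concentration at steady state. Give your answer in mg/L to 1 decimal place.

4.7 mg/L

k = ln2/t½ = ln2/31 ≈ 0.022360 h⁻¹; fraction remaining f = e^(−kτ) = e^(−0.022360×55) ≈ 0.2924.
Each bolus raises the concentration by D/Vd = 2193/191 ≈ 11.482 mg/L.
Steady-state trough Cmin,ss = C₀·f/(1−f) ≈ 11.482 × 0.2924/0.7076 ≈ 4.745 mg/L.
Trough 4.7 mg/L vs MEC 2 mg/L: adequate.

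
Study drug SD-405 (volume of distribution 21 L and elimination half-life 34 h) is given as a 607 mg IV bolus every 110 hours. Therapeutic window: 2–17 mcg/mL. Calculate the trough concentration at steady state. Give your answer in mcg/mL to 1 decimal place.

3.4 mcg/mL

τ/t½ = 110/34 ≈ 3.2353, so fraction remaining f = (1/2)^(110/34) ≈ 0.1062.
Single-dose peak C₀ = D/Vd = 607/21 ≈ 28.905 mcg/mL.
Steady-state trough Cmin,ss = C₀·f/(1−f) ≈ 28.905 × 0.1062/0.8938 ≈ 3.434 mcg/mL.
Trough 3.4 mcg/mL vs MEC 2 mcg/mL: adequate.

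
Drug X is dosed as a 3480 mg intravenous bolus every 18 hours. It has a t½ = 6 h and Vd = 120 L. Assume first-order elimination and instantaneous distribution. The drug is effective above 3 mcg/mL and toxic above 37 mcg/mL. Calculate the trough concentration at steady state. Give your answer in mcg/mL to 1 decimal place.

τ = 18 h = 3 half-lives, so f = (1/2)^3 = 0.125.
Accumulation ratio R = 1/(1 − f) = 1/0.875 = 8/7.
Single-dose peak C₀ = D/Vd = 3480/120 = 29 mcg/mL.
Steady-state peak Cmax,ss = C₀·R = 29 × 8/7 ≈ 33.143 mcg/mL.
Steady-state trough Cmin,ss = Cmax,ss·f ≈ 33.143 × 0.125 ≈ 4.143 mcg/mL.
Trough 4.1 mcg/mL vs MEC 3 mcg/mL: adequate.

4.1 mcg/mL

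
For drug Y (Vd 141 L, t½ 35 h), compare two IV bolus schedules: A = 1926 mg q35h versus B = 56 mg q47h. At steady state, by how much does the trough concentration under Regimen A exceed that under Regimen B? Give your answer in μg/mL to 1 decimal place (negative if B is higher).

Regimen A: f = (1/2)^(35/35) ≈ 0.5000; Cmin,ss = (1926/141)·f/(1−f) ≈ 13.660 μg/mL.
Regimen B: f = (1/2)^(47/35) ≈ 0.3942; Cmin,ss = (56/141)·f/(1−f) ≈ 0.258 μg/mL.
Difference ≈ 13.660 − 0.258 ≈ 13.402 μg/mL.

13.4 μg/mL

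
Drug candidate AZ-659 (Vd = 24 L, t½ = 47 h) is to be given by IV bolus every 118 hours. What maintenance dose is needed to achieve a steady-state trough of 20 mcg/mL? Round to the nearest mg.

τ/t½ = 118/47 ≈ 2.5106, so f = (1/2)^(118/47) ≈ 0.175478.
Cmin,ss = (D/Vd)·f/(1−f), so D = Cmin,ss·Vd·(1−f)/f.
D = 20 × 24 × (1−f)/f ≈ 20 × 24 × 4.69872 ≈ 2255.39 mg.

2255 mg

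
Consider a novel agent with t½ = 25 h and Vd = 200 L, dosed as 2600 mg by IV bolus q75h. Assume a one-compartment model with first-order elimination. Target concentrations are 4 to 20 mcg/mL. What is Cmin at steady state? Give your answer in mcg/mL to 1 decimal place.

1.9 mcg/mL

The dosing interval is 3 half-lives, so f = 2^(−3) = 0.125.
At steady state, R = 1/(1 − 0.125) = 8/7.
Single-dose peak C₀ = D/Vd = 2600/200 = 13 mcg/mL.
Steady-state peak Cmax,ss = C₀·R = 13 × 8/7 ≈ 14.857 mcg/mL.
Steady-state trough Cmin,ss = Cmax,ss·f ≈ 14.857 × 0.125 ≈ 1.857 mcg/mL.
Trough 1.9 mcg/mL vs MEC 4 mcg/mL: subtherapeutic.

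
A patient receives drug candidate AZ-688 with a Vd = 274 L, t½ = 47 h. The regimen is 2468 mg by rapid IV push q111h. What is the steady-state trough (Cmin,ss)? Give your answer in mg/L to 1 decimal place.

Over one 111-h interval, 111/47 ≈ 2.3617 half-lives elapse, leaving f ≈ 0.1946 of each dose.
Single-dose peak C₀ = D/Vd = 2468/274 ≈ 9.007 mg/L.
Steady-state trough Cmin,ss = C₀·f/(1−f) ≈ 9.007 × 0.1946/0.8054 ≈ 2.176 mg/L.

2.2 mg/L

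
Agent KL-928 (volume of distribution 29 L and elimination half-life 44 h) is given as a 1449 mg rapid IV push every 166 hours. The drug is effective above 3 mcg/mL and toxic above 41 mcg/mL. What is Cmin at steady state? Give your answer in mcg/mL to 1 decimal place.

3.9 mcg/mL

k = ln2/t½ = ln2/44 ≈ 0.015753 h⁻¹; fraction remaining f = e^(−kτ) = e^(−0.015753×166) ≈ 0.0732.
Single-dose peak C₀ = D/Vd = 1449/29 ≈ 49.966 mcg/mL.
Steady-state trough Cmin,ss = C₀·f/(1−f) ≈ 49.966 × 0.0732/0.9268 ≈ 3.946 mcg/mL.
Trough 3.9 mcg/mL vs MEC 3 mcg/mL: adequate.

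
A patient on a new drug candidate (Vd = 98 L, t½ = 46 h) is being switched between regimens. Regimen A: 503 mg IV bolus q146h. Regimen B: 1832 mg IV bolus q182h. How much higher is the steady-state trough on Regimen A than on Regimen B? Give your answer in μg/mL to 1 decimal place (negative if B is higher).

Regimen A: f = (1/2)^(146/46) ≈ 0.1108; Cmin,ss = (503/98)·f/(1−f) ≈ 0.640 μg/mL.
Regimen B: f = (1/2)^(182/46) ≈ 0.0644; Cmin,ss = (1832/98)·f/(1−f) ≈ 1.287 μg/mL.
Difference ≈ 0.640 − 1.287 ≈ -0.647 μg/mL.

-0.6 μg/mL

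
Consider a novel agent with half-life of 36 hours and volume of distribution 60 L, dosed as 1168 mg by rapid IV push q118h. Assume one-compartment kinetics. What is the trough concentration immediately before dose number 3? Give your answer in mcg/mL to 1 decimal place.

f = (1/2)^(τ/t½) = (1/2)^(118/36) ≈ 0.1031.
C₀ = D/Vd = 1168/60 ≈ 19.467 mcg/mL.
Before the 3rd dose, 2 doses have been given. Superposition: Cmin = C₀·(f + f²).
≈ 19.467 × (0.1031 + 0.0106) ≈ 19.467 × 0.1137 ≈ 2.213 mcg/mL.

2.2 mcg/mL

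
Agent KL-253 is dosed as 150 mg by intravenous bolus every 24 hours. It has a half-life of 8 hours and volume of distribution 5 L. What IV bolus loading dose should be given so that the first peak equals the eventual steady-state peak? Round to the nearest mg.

171 mg

f = (1/2)^(24/8) ≈ 0.125000; accumulation ratio R = 1/(1−f) ≈ 1.14286.
Loading dose to hit Cmax,ss on first dose: D_load = D_maint·R ≈ 150 × 1.14286 ≈ 171.43 mg.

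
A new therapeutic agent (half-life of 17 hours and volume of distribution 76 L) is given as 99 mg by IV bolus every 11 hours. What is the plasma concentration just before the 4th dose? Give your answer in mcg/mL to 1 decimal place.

f = (1/2)^(τ/t½) = (1/2)^(11/17) ≈ 0.6386.
C₀ = D/Vd = 99/76 ≈ 1.303 mcg/mL.
Before the 4th dose, 3 doses have been given. Superposition: Cmin = C₀·(f + f² + … + f^3).
≈ 1.303 × (0.6386 + 0.4078 + 0.2604) ≈ 1.303 × 1.3068 ≈ 1.703 mcg/mL.

1.7 mcg/mL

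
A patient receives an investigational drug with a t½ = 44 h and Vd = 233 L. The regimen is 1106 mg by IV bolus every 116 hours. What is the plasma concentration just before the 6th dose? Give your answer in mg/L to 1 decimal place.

f = (1/2)^(τ/t½) = (1/2)^(116/44) ≈ 0.1608.
C₀ = D/Vd = 1106/233 ≈ 4.747 mg/L.
Before the 6th dose, 5 doses have been given. Superposition: Cmin = C₀·(f + f² + … + f^5).
≈ 4.747 × (0.1608 + 0.0259 + 0.0042 + 0.0007 + 0.0001) ≈ 4.747 × 0.1917 ≈ 0.910 mg/L.

0.9 mg/L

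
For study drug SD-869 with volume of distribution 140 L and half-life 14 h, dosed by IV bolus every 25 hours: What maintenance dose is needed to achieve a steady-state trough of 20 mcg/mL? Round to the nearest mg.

τ/t½ = 25/14 ≈ 1.7857, so f = (1/2)^(25/14) ≈ 0.290032.
Cmin,ss = (D/Vd)·f/(1−f), so D = Cmin,ss·Vd·(1−f)/f.
D = 20 × 140 × (1−f)/f ≈ 20 × 140 × 2.44790 ≈ 6854.12 mg.

6854 mg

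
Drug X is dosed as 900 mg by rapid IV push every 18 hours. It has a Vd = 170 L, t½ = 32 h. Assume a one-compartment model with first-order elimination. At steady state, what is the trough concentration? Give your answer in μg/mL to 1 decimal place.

Over one 18-h interval, 18/32 ≈ 0.5625 half-lives elapse, leaving f ≈ 0.6771 of each dose.
Accumulation ratio R = 1/(1 − f) ≈ 1/0.3229 ≈ 3.0969.
Single-dose peak C₀ = D/Vd = 900/170 ≈ 5.294 μg/mL.
Steady-state peak Cmax,ss = C₀·R ≈ 5.294 × 3.0969 ≈ 16.395 μg/mL.
One interval later, Cmin,ss = Cmax,ss·e^(−kτ) ≈ 16.395 × 0.6771 ≈ 11.101 μg/mL.

11.1 μg/mL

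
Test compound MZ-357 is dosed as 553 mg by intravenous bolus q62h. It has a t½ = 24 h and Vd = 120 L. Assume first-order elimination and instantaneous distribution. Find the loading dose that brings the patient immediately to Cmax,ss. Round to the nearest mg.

664 mg

f = (1/2)^(62/24) ≈ 0.166855; accumulation ratio R = 1/(1−f) ≈ 1.20027.
Loading dose to hit Cmax,ss on first dose: D_load = D_maint·R ≈ 553 × 1.20027 ≈ 663.75 mg.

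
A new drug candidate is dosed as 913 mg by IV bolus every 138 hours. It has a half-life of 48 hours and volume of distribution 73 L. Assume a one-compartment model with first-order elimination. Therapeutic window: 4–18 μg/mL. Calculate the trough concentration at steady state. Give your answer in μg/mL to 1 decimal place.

2.0 μg/mL

k = ln2/t½ = ln2/48 ≈ 0.014441 h⁻¹; fraction remaining f = e^(−kτ) = e^(−0.014441×138) ≈ 0.1363.
At steady state, accumulation factor R = 1/(1 − e^(−kτ)) ≈ 1.1578.
Each bolus raises the concentration by D/Vd = 913/73 ≈ 12.507 μg/mL.
Cmax,ss = C₀/(1 − f) ≈ 12.507/0.8637 ≈ 14.481 μg/mL.
One interval later, Cmin,ss = Cmax,ss·e^(−kτ) ≈ 14.481 × 0.1363 ≈ 1.974 μg/mL.
Trough 2.0 μg/mL vs MEC 4 μg/mL: subtherapeutic.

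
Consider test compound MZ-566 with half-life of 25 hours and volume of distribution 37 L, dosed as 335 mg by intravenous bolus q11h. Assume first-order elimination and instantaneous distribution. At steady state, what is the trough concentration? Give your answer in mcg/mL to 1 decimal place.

Over one 11-h interval, 11/25 ≈ 0.44 half-lives elapse, leaving f ≈ 0.7371 of each dose.
Single-dose peak C₀ = D/Vd = 335/37 ≈ 9.054 mcg/mL.
Steady-state trough Cmin,ss = C₀·f/(1−f) ≈ 9.054 × 0.7371/0.2629 ≈ 25.385 mcg/mL.

25.4 mcg/mL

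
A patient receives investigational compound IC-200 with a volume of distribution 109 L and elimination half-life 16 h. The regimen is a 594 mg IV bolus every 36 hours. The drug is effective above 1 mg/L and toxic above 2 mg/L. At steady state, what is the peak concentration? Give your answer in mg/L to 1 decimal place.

6.9 mg/L

Over one 36-h interval, 36/16 ≈ 2.25 half-lives elapse, leaving f ≈ 0.2102 of each dose.
Accumulation ratio R = 1/(1 − f) ≈ 1/0.7898 ≈ 1.2661.
Each bolus raises the concentration by D/Vd = 594/109 ≈ 5.450 mg/L.
Cmax,ss = C₀/(1 − f) ≈ 5.450/0.7898 ≈ 6.900 mg/L.
Peak 6.9 mg/L vs MTC 2 mg/L: exceeds toxic threshold.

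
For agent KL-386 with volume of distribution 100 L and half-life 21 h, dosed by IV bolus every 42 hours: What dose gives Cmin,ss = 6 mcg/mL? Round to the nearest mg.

τ/t½ = 42/21 ≈ 2, so f = (1/2)^(42/21) ≈ 0.250000.
Cmin,ss = (D/Vd)·f/(1−f), so D = Cmin,ss·Vd·(1−f)/f.
D = 6 × 100 × (1−f)/f ≈ 6 × 100 × 3.00000 ≈ 1800.00 mg.

1800 mg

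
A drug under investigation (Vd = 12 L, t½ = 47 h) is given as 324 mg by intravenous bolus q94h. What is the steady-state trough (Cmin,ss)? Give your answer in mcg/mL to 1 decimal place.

9.0 mcg/mL

τ = 94 h = 2 half-lives, so f = (1/2)^2 = 0.25.
Accumulation ratio R = 1/(1 − f) = 1/0.75 = 4/3.
Single-dose peak C₀ = D/Vd = 324/12 = 27 mcg/mL.
Steady-state peak Cmax,ss = C₀·R = 27 × 4/3 ≈ 36.000 mcg/mL.
Steady-state trough Cmin,ss = Cmax,ss·f ≈ 36.000 × 0.25 ≈ 9.000 mcg/mL.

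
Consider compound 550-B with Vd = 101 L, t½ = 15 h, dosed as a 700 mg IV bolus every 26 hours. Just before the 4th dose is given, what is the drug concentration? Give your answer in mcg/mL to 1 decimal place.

2.9 mcg/mL

f = (1/2)^(τ/t½) = (1/2)^(26/15) ≈ 0.3008.
C₀ = D/Vd = 700/101 ≈ 6.931 mcg/mL.
Before the 4th dose, 3 doses have been given. Superposition: Cmin = C₀·(f + f² + … + f^3).
≈ 6.931 × (0.3008 + 0.0905 + 0.0272) ≈ 6.931 × 0.4185 ≈ 2.901 mcg/mL.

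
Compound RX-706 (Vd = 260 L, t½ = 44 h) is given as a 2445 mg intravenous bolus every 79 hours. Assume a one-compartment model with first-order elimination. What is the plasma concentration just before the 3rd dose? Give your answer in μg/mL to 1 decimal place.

f = (1/2)^(τ/t½) = (1/2)^(79/44) ≈ 0.2881.
C₀ = D/Vd = 2445/260 ≈ 9.404 μg/mL.
Before the 3rd dose, 2 doses have been given. Superposition: Cmin = C₀·(f + f²).
≈ 9.404 × (0.2881 + 0.0830) ≈ 9.404 × 0.3711 ≈ 3.490 μg/mL.

3.5 μg/mL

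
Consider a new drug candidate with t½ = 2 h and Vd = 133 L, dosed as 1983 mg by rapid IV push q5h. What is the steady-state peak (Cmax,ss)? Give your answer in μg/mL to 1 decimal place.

k = ln2/t½ = ln2/2 ≈ 0.346574 h⁻¹; fraction remaining f = e^(−kτ) = e^(−0.346574×5) ≈ 0.1768.
At steady state, accumulation factor R = 1/(1 − e^(−kτ)) ≈ 1.2148.
Single-dose peak C₀ = D/Vd = 1983/133 ≈ 14.910 μg/mL.
Cmax,ss = C₀/(1 − f) ≈ 14.910/0.8232 ≈ 18.112 μg/mL.

18.1 μg/mL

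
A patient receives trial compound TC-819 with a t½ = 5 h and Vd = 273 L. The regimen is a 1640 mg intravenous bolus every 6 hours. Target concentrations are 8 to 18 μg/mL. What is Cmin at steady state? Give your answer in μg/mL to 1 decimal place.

τ/t½ = 6/5 ≈ 1.2, so fraction remaining f = (1/2)^(6/5) ≈ 0.4353.
At steady state, accumulation factor R = 1/(1 − e^(−kτ)) ≈ 1.7709.
Each bolus raises the concentration by D/Vd = 1640/273 ≈ 6.007 μg/mL.
Steady-state peak Cmax,ss = C₀·R ≈ 6.007 × 1.7709 ≈ 10.638 μg/mL.
One interval later, Cmin,ss = Cmax,ss·e^(−kτ) ≈ 10.638 × 0.4353 ≈ 4.631 μg/mL.
Trough 4.6 μg/mL vs MEC 8 μg/mL: subtherapeutic.

4.6 μg/mL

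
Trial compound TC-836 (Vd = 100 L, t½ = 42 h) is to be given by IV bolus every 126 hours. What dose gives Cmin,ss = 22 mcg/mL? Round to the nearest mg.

τ/t½ = 126/42 ≈ 3, so f = (1/2)^(126/42) ≈ 0.125000.
Cmin,ss = (D/Vd)·f/(1−f), so D = Cmin,ss·Vd·(1−f)/f.
D = 22 × 100 × (1−f)/f ≈ 22 × 100 × 7.00000 ≈ 15400.00 mg.

15400 mg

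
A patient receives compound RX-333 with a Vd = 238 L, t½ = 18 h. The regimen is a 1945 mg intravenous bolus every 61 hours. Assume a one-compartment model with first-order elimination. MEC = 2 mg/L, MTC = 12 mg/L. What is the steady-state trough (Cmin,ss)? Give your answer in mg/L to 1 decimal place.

τ/t½ = 61/18 ≈ 3.3889, so fraction remaining f = (1/2)^(61/18) ≈ 0.0955.
At steady state, accumulation factor R = 1/(1 − e^(−kτ)) ≈ 1.1056.
Single-dose peak C₀ = D/Vd = 1945/238 ≈ 8.172 mg/L.
Steady-state peak Cmax,ss = C₀·R ≈ 8.172 × 1.1056 ≈ 9.035 mg/L.
Steady-state trough Cmin,ss = Cmax,ss·f ≈ 9.035 × 0.0955 ≈ 0.863 mg/L.
Trough 0.9 mg/L vs MEC 2 mg/L: subtherapeutic.

0.9 mg/L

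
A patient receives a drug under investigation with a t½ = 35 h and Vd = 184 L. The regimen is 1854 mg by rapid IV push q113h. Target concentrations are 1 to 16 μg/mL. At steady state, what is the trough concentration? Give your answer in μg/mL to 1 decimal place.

Over one 113-h interval, 113/35 ≈ 3.2286 half-lives elapse, leaving f ≈ 0.1067 of each dose.
Accumulation ratio R = 1/(1 − f) ≈ 1/0.8933 ≈ 1.1194.
Each bolus raises the concentration by D/Vd = 1854/184 ≈ 10.076 μg/mL.
Cmax,ss = C₀/(1 − f) ≈ 10.076/0.8933 ≈ 11.280 μg/mL.
One interval later, Cmin,ss = Cmax,ss·e^(−kτ) ≈ 11.280 × 0.1067 ≈ 1.204 μg/mL.
Trough 1.2 μg/mL vs MEC 1 μg/mL: adequate.

1.2 μg/mL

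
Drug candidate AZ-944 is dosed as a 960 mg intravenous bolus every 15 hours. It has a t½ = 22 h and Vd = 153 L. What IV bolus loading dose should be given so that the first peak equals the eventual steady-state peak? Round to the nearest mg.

2549 mg

f = (1/2)^(15/22) ≈ 0.623379; accumulation ratio R = 1/(1−f) ≈ 2.65519.
Loading dose to hit Cmax,ss on first dose: D_load = D_maint·R ≈ 960 × 2.65519 ≈ 2548.98 mg.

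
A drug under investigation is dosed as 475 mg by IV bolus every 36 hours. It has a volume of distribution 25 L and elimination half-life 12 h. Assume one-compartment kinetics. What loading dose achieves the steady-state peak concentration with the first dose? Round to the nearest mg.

543 mg

f = (1/2)^(36/12) ≈ 0.125000; accumulation ratio R = 1/(1−f) ≈ 1.14286.
Loading dose to hit Cmax,ss on first dose: D_load = D_maint·R ≈ 475 × 1.14286 ≈ 542.86 mg.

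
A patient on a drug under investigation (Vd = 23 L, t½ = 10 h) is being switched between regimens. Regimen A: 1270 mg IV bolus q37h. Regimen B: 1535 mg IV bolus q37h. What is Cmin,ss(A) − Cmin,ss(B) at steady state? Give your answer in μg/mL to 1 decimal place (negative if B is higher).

Regimen A: f = (1/2)^(37/10) ≈ 0.0769; Cmin,ss = (1270/23)·f/(1−f) ≈ 4.600 μg/mL.
Regimen B: f = (1/2)^(37/10) ≈ 0.0769; Cmin,ss = (1535/23)·f/(1−f) ≈ 5.560 μg/mL.
Difference ≈ 4.600 − 5.560 ≈ -0.960 μg/mL.

-1.0 μg/mL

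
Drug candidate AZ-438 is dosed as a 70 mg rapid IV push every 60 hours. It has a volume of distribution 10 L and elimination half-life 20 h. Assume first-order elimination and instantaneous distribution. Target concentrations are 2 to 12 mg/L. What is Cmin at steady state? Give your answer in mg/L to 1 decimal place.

The dosing interval is 3 half-lives, so f = 2^(−3) = 0.125.
At steady state, R = 1/(1 − 0.125) = 8/7.
Single-dose peak C₀ = D/Vd = 70/10 = 7 mg/L.
Steady-state peak Cmax,ss = C₀·R = 7 × 8/7 ≈ 8.000 mg/L.
Steady-state trough Cmin,ss = Cmax,ss·f ≈ 8.000 × 0.125 ≈ 1.000 mg/L.
Trough 1.0 mg/L vs MEC 2 mg/L: subtherapeutic.

1.0 mg/L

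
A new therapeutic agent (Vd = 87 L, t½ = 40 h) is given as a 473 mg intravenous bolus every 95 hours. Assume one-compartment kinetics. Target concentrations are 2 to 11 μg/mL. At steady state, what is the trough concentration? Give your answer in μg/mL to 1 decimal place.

k = ln2/t½ = ln2/40 ≈ 0.017329 h⁻¹; fraction remaining f = e^(−kτ) = e^(−0.017329×95) ≈ 0.1928.
Each bolus raises the concentration by D/Vd = 473/87 ≈ 5.437 μg/mL.
Steady-state trough Cmin,ss = C₀·f/(1−f) ≈ 5.437 × 0.1928/0.8072 ≈ 1.299 μg/mL.
Trough 1.3 μg/mL vs MEC 2 μg/mL: subtherapeutic.

1.3 μg/mL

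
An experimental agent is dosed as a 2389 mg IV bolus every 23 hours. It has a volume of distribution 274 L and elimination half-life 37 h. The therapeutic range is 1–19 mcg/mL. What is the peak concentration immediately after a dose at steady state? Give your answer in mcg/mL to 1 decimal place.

24.9 mcg/mL

k = ln2/t½ = ln2/37 ≈ 0.018734 h⁻¹; fraction remaining f = e^(−kτ) = e^(−0.018734×23) ≈ 0.6499.
Accumulation ratio R = 1/(1 − f) ≈ 1/0.3501 ≈ 2.8563.
Each bolus raises the concentration by D/Vd = 2389/274 ≈ 8.719 mcg/mL.
Steady-state peak Cmax,ss = C₀·R ≈ 8.719 × 2.8563 ≈ 24.904 mcg/mL.
Peak 24.9 mcg/mL vs MTC 19 mcg/mL: exceeds toxic threshold.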